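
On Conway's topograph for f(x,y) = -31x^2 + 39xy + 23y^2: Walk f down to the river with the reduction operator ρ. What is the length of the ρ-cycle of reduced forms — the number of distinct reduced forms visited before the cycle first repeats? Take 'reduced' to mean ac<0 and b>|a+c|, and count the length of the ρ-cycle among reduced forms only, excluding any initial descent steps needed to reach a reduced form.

D = 4373, ⌊√D⌋ = 66
river: ρ → (23,53,-17)
river: ρ → (-17,49,29)
river: ρ → (29,9,-37)
river: ρ → (-37,65,1)
river: ρ → (1,65,-37)
river: ρ → (-37,9,29)
river: ρ → (29,49,-17)
river: ρ → (-17,53,23)
river: ρ → (23,39,-31)
river: ρ → (-31,23,31)
river: ρ → (31,39,-23)
river: ρ → (-23,53,17)
river: ρ → (17,49,-29)
river: ρ → (-29,9,37)
river: ρ → (37,65,-1)
river: ρ → (-1,65,37)
river: ρ → (37,9,-29)
river: ρ → (-29,49,17)
river: ρ → (17,53,-23)
river: ρ → (-23,39,31)
river: ρ → (31,23,-31)
river: ρ → (-31,39,23)
ρ-cycle length = 22 (tail of 0 descent steps not counted)

22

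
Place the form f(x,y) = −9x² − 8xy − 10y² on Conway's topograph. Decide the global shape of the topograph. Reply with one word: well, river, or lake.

D = b²−4ac = (-8)² − 4·(-9)·(-10) = -296
D < 0 ⇒ definite ⇒ every region one sign ⇒ single well

well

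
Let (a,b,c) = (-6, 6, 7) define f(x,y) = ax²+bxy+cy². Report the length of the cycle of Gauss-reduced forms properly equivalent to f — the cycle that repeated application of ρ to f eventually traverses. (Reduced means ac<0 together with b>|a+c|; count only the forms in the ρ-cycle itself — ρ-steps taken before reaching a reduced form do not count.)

D = 204, ⌊√D⌋ = 14
river: ρ → (7,8,-5)
river: ρ → (-5,12,3)
river: ρ → (3,12,-5)
river: ρ → (-5,8,7)
river: ρ → (7,6,-6)
river: ρ → (-6,6,7)
ρ-cycle length = 6 (tail of 0 descent steps not counted)

6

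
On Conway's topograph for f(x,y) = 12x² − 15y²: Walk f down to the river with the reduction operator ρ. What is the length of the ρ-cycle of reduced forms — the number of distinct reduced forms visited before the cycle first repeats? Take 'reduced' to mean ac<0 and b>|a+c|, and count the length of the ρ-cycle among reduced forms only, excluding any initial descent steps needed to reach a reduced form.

D = 720, ⌊√D⌋ = 26
descent: ρ → (-15,0,12)
descent: ρ → (12,24,-3)  [lands on river]
river: ρ → (-3,24,12)
ρ-cycle length = 2 (tail of 2 descent steps not counted)

2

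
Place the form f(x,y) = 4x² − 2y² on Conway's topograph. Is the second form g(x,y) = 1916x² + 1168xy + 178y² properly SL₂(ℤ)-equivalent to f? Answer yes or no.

D₁ = 32, D₂ = 32
river cycle of f (length 2): (-2, 4, 2), (2, 4, -2)
river cycle of g (length 2): (2, 4, -2), (-2, 4, 2)
cycles coincide ⇒ equivalent

yes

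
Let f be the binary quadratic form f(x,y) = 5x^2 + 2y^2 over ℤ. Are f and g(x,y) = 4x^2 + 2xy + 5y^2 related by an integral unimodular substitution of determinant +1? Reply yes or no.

D₁ = -40, D₂ = -76
discriminants differ ⇒ not SL₂(ℤ)-equivalent

no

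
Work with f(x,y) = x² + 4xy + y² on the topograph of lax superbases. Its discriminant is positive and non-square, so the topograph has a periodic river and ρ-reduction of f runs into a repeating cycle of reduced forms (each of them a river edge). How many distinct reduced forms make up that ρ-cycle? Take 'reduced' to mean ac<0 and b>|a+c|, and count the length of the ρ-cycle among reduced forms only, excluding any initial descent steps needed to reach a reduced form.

D = 12, ⌊√D⌋ = 3
descent: ρ → (1,2,-2)  [lands on river]
river: ρ → (-2,2,1)
ρ-cycle length = 2 (tail of 1 descent step not counted)

2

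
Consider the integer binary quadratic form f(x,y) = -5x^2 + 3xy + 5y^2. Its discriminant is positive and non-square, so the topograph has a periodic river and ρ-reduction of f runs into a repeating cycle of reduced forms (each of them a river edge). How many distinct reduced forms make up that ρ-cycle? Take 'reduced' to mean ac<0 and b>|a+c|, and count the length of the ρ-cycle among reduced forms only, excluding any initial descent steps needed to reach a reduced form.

D = 109, ⌊√D⌋ = 10
river: ρ → (5,7,-3)
river: ρ → (-3,5,7)
river: ρ → (7,9,-1)
river: ρ → (-1,9,7)
river: ρ → (7,5,-3)
river: ρ → (-3,7,5)
river: ρ → (5,3,-5)
river: ρ → (-5,7,3)
river: ρ → (3,5,-7)
river: ρ → (-7,9,1)
river: ρ → (1,9,-7)
river: ρ → (-7,5,3)
river: ρ → (3,7,-5)
river: ρ → (-5,3,5)
ρ-cycle length = 14 (tail of 0 descent steps not counted)

14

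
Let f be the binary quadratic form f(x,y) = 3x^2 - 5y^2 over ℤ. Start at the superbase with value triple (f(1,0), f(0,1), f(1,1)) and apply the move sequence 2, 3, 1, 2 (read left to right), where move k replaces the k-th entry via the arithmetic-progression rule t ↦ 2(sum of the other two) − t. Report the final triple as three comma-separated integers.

start (3,-5,-2) = (f(1,0),f(0,1),f(1,1))
replace slot 2: 2·(3+(-2)) − (-5) = 7 → (3,7,-2)
replace slot 3: 2·(3+7) − (-2) = 22 → (3,7,22)
replace slot 1: 2·(7+22) − 3 = 55 → (55,7,22)
replace slot 2: 2·(55+22) − 7 = 147 → (55,147,22)

55,147,22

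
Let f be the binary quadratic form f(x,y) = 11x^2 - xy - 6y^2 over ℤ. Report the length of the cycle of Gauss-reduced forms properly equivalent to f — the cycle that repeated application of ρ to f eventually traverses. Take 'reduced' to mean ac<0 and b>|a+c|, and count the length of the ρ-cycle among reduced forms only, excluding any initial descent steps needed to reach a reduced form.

D = 265, ⌊√D⌋ = 16
descent: ρ → (-6,13,4)  [lands on river]
river: ρ → (4,11,-9)
river: ρ → (-9,7,6)
river: ρ → (6,5,-10)
river: ρ → (-10,15,1)
river: ρ → (1,15,-10)
river: ρ → (-10,5,6)
river: ρ → (6,7,-9)
river: ρ → (-9,11,4)
river: ρ → (4,13,-6)
river: ρ → (-6,11,6)
river: ρ → (6,13,-4)
river: ρ → (-4,11,9)
river: ρ → (9,7,-6)
river: ρ → (-6,5,10)
river: ρ → (10,15,-1)
river: ρ → (-1,15,10)
river: ρ → (10,5,-6)
river: ρ → (-6,7,9)
river: ρ → (9,11,-4)
river: ρ → (-4,13,6)
river: ρ → (6,11,-6)
ρ-cycle length = 22 (tail of 1 descent step not counted)

22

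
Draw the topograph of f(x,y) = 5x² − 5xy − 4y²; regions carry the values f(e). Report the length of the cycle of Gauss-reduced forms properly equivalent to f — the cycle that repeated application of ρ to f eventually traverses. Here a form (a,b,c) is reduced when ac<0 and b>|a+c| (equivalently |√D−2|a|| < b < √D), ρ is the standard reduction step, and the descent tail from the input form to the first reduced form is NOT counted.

D = 105, ⌊√D⌋ = 10
descent: ρ → (-4,5,5)  [lands on river]
river: ρ → (5,5,-4)
river: ρ → (-4,3,6)
river: ρ → (6,9,-1)
river: ρ → (-1,9,6)
river: ρ → (6,3,-4)
ρ-cycle length = 6 (tail of 1 descent step not counted)

6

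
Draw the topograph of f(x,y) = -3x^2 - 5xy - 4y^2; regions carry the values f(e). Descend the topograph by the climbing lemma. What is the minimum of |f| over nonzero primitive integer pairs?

translate: b→-1 (≡5 mod 6), so (3,5,4)→(3,-1,2)
flip: (3,-1,2)→(2,1,3)
reduced (well bottom): (2,1,3) with a≤c, −a<b≤a
well minimum |f| = |-2| = 2 (negative-definite)

2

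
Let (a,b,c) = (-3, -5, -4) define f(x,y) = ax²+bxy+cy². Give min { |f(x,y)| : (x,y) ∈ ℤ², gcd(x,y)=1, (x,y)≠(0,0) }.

translate: b→-1 (≡5 mod 6), so (3,5,4)→(3,-1,2)
flip: (3,-1,2)→(2,1,3)
reduced (well bottom): (2,1,3) with a≤c, −a<b≤a
well minimum |f| = |-2| = 2 (negative-definite)

2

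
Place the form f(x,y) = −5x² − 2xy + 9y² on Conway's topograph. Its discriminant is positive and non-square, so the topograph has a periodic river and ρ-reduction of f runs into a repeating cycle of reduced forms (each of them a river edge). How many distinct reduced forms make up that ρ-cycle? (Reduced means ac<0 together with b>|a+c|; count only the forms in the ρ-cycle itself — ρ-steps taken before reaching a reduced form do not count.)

D = 184, ⌊√D⌋ = 13
descent: ρ → (9,2,-5)
descent: ρ → (-5,8,6)  [lands on river]
river: ρ → (6,4,-7)
river: ρ → (-7,10,3)
river: ρ → (3,8,-10)
river: ρ → (-10,12,1)
river: ρ → (1,12,-10)
river: ρ → (-10,8,3)
river: ρ → (3,10,-7)
river: ρ → (-7,4,6)
river: ρ → (6,8,-5)
river: ρ → (-5,12,2)
river: ρ → (2,12,-5)
ρ-cycle length = 12 (tail of 2 descent steps not counted)

12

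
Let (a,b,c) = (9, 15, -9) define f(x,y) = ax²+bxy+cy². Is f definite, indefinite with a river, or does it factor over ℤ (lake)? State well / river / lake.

D = b²−4ac = 15² − 4·9·(-9) = 549
D > 0 non-square ⇒ indefinite ⇒ periodic river

river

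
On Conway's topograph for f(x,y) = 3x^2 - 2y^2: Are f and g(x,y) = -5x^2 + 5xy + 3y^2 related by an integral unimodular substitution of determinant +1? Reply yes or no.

D₁ = 24, D₂ = 85
discriminants differ ⇒ not SL₂(ℤ)-equivalent

no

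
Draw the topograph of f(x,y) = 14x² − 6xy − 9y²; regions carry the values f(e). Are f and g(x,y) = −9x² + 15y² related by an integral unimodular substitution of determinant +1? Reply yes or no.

D₁ = 540, D₂ = 540
river cycle of f (length 8): (-9, 6, 14), (14, 22, -1), (-1, 22, 14), (14, 6, -9), (-9, 12, 11), (11, 10, -10), (-10, 10, 11), (11, 12, -9)
river cycle of g (length 2): (-9, 18, 6), (6, 18, -9)
cycles differ ⇒ inequivalent

no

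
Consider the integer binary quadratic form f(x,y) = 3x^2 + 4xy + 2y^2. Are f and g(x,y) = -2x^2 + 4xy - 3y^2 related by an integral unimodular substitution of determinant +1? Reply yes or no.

D₁ = -8, D₂ = -8
f: translate: b→-2 (≡4 mod 6), so (3,4,2)→(3,-2,1)
f: flip: (3,-2,1)→(1,2,3)
f: translate: b→0 (≡2 mod 2), so (1,2,3)→(1,0,2)
f: reduced (well bottom): (1,0,2) with a≤c, −a<b≤a
g is negative-definite; reduce −g:
−g: translate: b→0 (≡-4 mod 4), so (2,-4,3)→(2,0,1)
−g: flip: (2,0,1)→(1,0,2)
−g: reduced (well bottom): (1,0,2) with a≤c, −a<b≤a
flip sign back: reduced form of g is (-1,0,-2)
reduced forms (1, 0, 2) vs (-1, 0, -2) ⇒ inequivalent

no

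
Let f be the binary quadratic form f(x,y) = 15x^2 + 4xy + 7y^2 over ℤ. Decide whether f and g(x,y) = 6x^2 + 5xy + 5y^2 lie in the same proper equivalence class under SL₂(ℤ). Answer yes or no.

D₁ = -404, D₂ = -95
discriminants differ ⇒ not SL₂(ℤ)-equivalent

no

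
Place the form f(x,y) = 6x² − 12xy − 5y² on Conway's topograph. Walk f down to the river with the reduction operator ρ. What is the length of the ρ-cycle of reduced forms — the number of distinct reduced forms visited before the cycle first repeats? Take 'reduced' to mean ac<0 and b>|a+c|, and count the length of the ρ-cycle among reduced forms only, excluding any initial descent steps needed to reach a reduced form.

D = 264, ⌊√D⌋ = 16
descent: ρ → (-5,12,6)  [lands on river]
river: ρ → (6,12,-5)
river: ρ → (-5,8,10)
river: ρ → (10,12,-3)
river: ρ → (-3,12,10)
river: ρ → (10,8,-5)
ρ-cycle length = 6 (tail of 1 descent step not counted)

6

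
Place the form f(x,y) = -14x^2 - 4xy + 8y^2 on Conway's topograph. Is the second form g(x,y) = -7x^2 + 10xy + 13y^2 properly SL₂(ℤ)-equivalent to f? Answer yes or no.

D₁ = 464, D₂ = 464
river cycle of f (length 10): (8, 20, -2), (-2, 20, 8), (8, 12, -10), (-10, 8, 10), (10, 12, -8), (-8, 20, 2), (2, 20, -8), (-8, 12, 10), (10, 8, -10), (-10, 12, 8)
river cycle of g (length 10): (13, 16, -4), (-4, 16, 13), (13, 10, -7), (-7, 18, 5), (5, 12, -16), (-16, 20, 1), (1, 20, -16), (-16, 12, 5), (5, 18, -7), (-7, 10, 13)
cycles differ ⇒ inequivalent

no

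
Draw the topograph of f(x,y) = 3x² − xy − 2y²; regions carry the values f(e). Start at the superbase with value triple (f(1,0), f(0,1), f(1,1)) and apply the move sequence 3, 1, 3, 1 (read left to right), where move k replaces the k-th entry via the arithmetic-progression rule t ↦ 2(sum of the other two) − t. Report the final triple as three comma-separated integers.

start (3,-2,0) = (f(1,0),f(0,1),f(1,1))
replace slot 3: 2·(3+(-2)) − 0 = 2 → (3,-2,2)
replace slot 1: 2·((-2)+2) − 3 = -3 → (-3,-2,2)
replace slot 3: 2·((-3)+(-2)) − 2 = -12 → (-3,-2,-12)
replace slot 1: 2·((-2)+(-12)) − (-3) = -25 → (-25,-2,-12)

-25,-2,-12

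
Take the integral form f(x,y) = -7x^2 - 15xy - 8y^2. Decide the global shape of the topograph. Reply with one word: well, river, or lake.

D = b²−4ac = (-15)² − 4·(-7)·(-8) = 1
D = 1² is a perfect square ⇒ form factors over ℤ ⇒ lakes

lake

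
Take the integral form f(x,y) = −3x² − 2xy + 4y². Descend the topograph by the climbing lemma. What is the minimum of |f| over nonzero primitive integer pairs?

descent: ρ → (4,2,-3)  [lands on river]
river: ρ → (-3,4,3)
river: ρ → (3,2,-4)
river: ρ → (-4,6,1)
river: ρ → (1,6,-4)
river: ρ → (-4,2,3)
river: ρ → (3,4,-3)
river: ρ → (-3,2,4)
river: ρ → (4,6,-1)
river: ρ → (-1,6,4)
closes: descent 1, river 10
min |a| on river = 1

1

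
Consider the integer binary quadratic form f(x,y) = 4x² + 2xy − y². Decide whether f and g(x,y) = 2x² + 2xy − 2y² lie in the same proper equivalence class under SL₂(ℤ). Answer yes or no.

D₁ = 20, D₂ = 20
river cycle of f (length 2): (-1, 4, 1), (1, 4, -1)
river cycle of g (length 2): (-2, 2, 2), (2, 2, -2)
cycles differ ⇒ inequivalent

no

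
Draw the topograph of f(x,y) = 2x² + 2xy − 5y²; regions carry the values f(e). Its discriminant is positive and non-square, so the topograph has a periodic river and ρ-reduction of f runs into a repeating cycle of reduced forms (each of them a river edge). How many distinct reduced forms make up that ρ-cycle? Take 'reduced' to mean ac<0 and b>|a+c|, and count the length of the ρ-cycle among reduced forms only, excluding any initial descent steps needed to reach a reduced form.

D = 44, ⌊√D⌋ = 6
descent: ρ → (-5,-2,2)
descent: ρ → (2,6,-1)  [lands on river]
river: ρ → (-1,6,2)
ρ-cycle length = 2 (tail of 2 descent steps not counted)

2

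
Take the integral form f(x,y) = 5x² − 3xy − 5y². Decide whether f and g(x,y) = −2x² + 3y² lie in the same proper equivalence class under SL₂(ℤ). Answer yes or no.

D₁ = 109, D₂ = 24
discriminants differ ⇒ not SL₂(ℤ)-equivalent

no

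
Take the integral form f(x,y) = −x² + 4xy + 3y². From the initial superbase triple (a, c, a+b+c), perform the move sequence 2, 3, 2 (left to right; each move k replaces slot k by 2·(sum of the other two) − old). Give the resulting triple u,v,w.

start (-1,3,6) = (f(1,0),f(0,1),f(1,1))
replace slot 2: 2·((-1)+6) − 3 = 7 → (-1,7,6)
replace slot 3: 2·((-1)+7) − 6 = 6 → (-1,7,6)
replace slot 2: 2·((-1)+6) − 7 = 3 → (-1,3,6)

-1,3,6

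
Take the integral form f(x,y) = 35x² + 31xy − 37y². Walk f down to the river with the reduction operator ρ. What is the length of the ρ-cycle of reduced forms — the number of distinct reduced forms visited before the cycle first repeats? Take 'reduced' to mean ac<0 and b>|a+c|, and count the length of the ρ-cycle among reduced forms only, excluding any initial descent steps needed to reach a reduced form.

D = 6141, ⌊√D⌋ = 78
river: ρ → (-37,43,29)
river: ρ → (29,73,-7)
river: ρ → (-7,67,59)
river: ρ → (59,51,-15)
river: ρ → (-15,69,23)
river: ρ → (23,69,-15)
river: ρ → (-15,51,59)
river: ρ → (59,67,-7)
river: ρ → (-7,73,29)
river: ρ → (29,43,-37)
river: ρ → (-37,31,35)
river: ρ → (35,39,-33)
river: ρ → (-33,27,41)
river: ρ → (41,55,-19)
river: ρ → (-19,59,35)
river: ρ → (35,11,-43)
river: ρ → (-43,75,3)
river: ρ → (3,75,-43)
river: ρ → (-43,11,35)
river: ρ → (35,59,-19)
river: ρ → (-19,55,41)
river: ρ → (41,27,-33)
river: ρ → (-33,39,35)
river: ρ → (35,31,-37)
ρ-cycle length = 24 (tail of 0 descent steps not counted)

24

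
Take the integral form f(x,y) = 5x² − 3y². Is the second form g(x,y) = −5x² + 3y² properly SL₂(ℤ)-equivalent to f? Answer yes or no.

D₁ = 60, D₂ = 60
river cycle of f (length 2): (-3, 6, 2), (2, 6, -3)
river cycle of g (length 2): (3, 6, -2), (-2, 6, 3)
cycles differ ⇒ inequivalent

no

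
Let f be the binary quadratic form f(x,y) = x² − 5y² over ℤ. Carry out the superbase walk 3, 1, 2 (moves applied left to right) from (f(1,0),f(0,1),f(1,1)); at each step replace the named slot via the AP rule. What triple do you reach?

start (1,-5,-4) = (f(1,0),f(0,1),f(1,1))
replace slot 3: 2·(1+(-5)) − (-4) = -4 → (1,-5,-4)
replace slot 1: 2·((-5)+(-4)) − 1 = -19 → (-19,-5,-4)
replace slot 2: 2·((-19)+(-4)) − (-5) = -41 → (-19,-41,-4)

-19,-41,-4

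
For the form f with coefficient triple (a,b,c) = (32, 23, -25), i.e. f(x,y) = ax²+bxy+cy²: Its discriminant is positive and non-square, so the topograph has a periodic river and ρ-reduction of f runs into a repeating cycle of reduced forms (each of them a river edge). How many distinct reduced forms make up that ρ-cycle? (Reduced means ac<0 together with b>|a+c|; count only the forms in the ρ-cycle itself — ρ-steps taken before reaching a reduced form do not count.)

D = 3729, ⌊√D⌋ = 61
river: ρ → (-25,27,30)
river: ρ → (30,33,-22)
river: ρ → (-22,55,8)
river: ρ → (8,57,-15)
river: ρ → (-15,33,44)
river: ρ → (44,55,-4)
river: ρ → (-4,57,30)
river: ρ → (30,3,-31)
river: ρ → (-31,59,2)
river: ρ → (2,61,-1)
river: ρ → (-1,61,2)
river: ρ → (2,59,-31)
river: ρ → (-31,3,30)
river: ρ → (30,57,-4)
river: ρ → (-4,55,44)
river: ρ → (44,33,-15)
river: ρ → (-15,57,8)
river: ρ → (8,55,-22)
river: ρ → (-22,33,30)
river: ρ → (30,27,-25)
river: ρ → (-25,23,32)
river: ρ → (32,41,-16)
river: ρ → (-16,55,11)
river: ρ → (11,55,-16)
river: ρ → (-16,41,32)
river: ρ → (32,23,-25)
ρ-cycle length = 26 (tail of 0 descent steps not counted)

26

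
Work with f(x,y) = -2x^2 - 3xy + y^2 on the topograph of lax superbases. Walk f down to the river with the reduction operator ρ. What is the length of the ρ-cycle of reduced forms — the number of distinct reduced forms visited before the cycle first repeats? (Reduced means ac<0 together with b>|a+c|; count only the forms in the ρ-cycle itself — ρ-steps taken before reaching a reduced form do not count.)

D = 17, ⌊√D⌋ = 4
descent: ρ → (1,3,-2)  [lands on river]
river: ρ → (-2,1,2)
river: ρ → (2,3,-1)
river: ρ → (-1,3,2)
river: ρ → (2,1,-2)
river: ρ → (-2,3,1)
ρ-cycle length = 6 (tail of 1 descent step not counted)

6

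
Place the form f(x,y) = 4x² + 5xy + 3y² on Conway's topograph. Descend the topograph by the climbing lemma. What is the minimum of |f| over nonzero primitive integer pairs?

translate: b→-3 (≡5 mod 8), so (4,5,3)→(4,-3,2)
flip: (4,-3,2)→(2,3,4)
translate: b→-1 (≡3 mod 4), so (2,3,4)→(2,-1,3)
reduced (well bottom): (2,-1,3) with a≤c, −a<b≤a
well minimum = a = 2

2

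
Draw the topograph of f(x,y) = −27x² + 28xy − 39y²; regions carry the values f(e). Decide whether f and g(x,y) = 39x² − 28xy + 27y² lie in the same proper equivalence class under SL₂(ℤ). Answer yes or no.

D₁ = -3428, D₂ = -3428
f is negative-definite; reduce −f:
−f: translate: b→26 (≡-28 mod 54), so (27,-28,39)→(27,26,38)
−f: reduced (well bottom): (27,26,38) with a≤c, −a<b≤a
flip sign back: reduced form of f is (-27,-26,-38)
g: flip: (39,-28,27)→(27,28,39)
g: translate: b→-26 (≡28 mod 54), so (27,28,39)→(27,-26,38)
g: reduced (well bottom): (27,-26,38) with a≤c, −a<b≤a
reduced forms (-27, -26, -38) vs (27, -26, 38) ⇒ inequivalent

no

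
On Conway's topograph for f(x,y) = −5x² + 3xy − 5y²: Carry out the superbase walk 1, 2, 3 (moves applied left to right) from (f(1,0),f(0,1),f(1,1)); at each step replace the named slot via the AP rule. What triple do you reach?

start (-5,-5,-7) = (f(1,0),f(0,1),f(1,1))
replace slot 1: 2·((-5)+(-7)) − (-5) = -19 → (-19,-5,-7)
replace slot 2: 2·((-19)+(-7)) − (-5) = -47 → (-19,-47,-7)
replace slot 3: 2·((-19)+(-47)) − (-7) = -125 → (-19,-47,-125)

-19,-47,-125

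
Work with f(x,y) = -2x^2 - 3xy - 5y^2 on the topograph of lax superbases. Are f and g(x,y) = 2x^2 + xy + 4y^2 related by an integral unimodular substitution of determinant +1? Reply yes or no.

D₁ = -31, D₂ = -31
f is negative-definite; reduce −f:
−f: translate: b→-1 (≡3 mod 4), so (2,3,5)→(2,-1,4)
−f: reduced (well bottom): (2,-1,4) with a≤c, −a<b≤a
flip sign back: reduced form of f is (-2,1,-4)
g: reduced (well bottom): (2,1,4) with a≤c, −a<b≤a
reduced forms (-2, 1, -4) vs (2, 1, 4) ⇒ inequivalent

no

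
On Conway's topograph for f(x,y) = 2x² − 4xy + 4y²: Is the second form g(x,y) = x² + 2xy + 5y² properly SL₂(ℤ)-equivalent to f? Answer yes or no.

D₁ = -16, D₂ = -16
f: translate: b→0 (≡-4 mod 4), so (2,-4,4)→(2,0,2)
f: reduced (well bottom): (2,0,2) with a≤c, −a<b≤a
g: translate: b→0 (≡2 mod 2), so (1,2,5)→(1,0,4)
g: reduced (well bottom): (1,0,4) with a≤c, −a<b≤a
reduced forms (2, 0, 2) vs (1, 0, 4) ⇒ inequivalent

no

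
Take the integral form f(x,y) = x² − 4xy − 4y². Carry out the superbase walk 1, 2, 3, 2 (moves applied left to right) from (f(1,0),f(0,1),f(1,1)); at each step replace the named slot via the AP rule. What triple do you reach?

start (1,-4,-7) = (f(1,0),f(0,1),f(1,1))
replace slot 1: 2·((-4)+(-7)) − 1 = -23 → (-23,-4,-7)
replace slot 2: 2·((-23)+(-7)) − (-4) = -56 → (-23,-56,-7)
replace slot 3: 2·((-23)+(-56)) − (-7) = -151 → (-23,-56,-151)
replace slot 2: 2·((-23)+(-151)) − (-56) = -292 → (-23,-292,-151)

-23,-292,-151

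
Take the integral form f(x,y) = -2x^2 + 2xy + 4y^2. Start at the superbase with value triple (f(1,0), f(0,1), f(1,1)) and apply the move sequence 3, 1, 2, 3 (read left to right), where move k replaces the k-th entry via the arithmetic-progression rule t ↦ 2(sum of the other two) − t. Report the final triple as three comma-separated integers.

start (-2,4,4) = (f(1,0),f(0,1),f(1,1))
replace slot 3: 2·((-2)+4) − 4 = 0 → (-2,4,0)
replace slot 1: 2·(4+0) − (-2) = 10 → (10,4,0)
replace slot 2: 2·(10+0) − 4 = 16 → (10,16,0)
replace slot 3: 2·(10+16) − 0 = 52 → (10,16,52)

10,16,52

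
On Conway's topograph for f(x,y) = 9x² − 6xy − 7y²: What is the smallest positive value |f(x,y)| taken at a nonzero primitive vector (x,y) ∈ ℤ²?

descent: ρ → (-7,6,9)  [lands on river]
river: ρ → (9,12,-4)
river: ρ → (-4,12,9)
river: ρ → (9,6,-7)
river: ρ → (-7,8,8)
river: ρ → (8,8,-7)
closes: descent 1, river 6
min |a| on river = 4

4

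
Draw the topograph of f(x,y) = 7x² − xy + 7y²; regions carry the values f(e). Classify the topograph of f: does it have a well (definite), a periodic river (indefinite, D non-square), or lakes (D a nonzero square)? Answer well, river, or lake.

D = b²−4ac = (-1)² − 4·7·7 = -195
D < 0 ⇒ definite ⇒ every region one sign ⇒ single well

well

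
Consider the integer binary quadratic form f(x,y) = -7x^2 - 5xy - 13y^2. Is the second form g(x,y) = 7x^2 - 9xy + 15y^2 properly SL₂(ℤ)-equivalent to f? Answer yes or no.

D₁ = -339, D₂ = -339
f is negative-definite; reduce −f:
−f: reduced (well bottom): (7,5,13) with a≤c, −a<b≤a
flip sign back: reduced form of f is (-7,-5,-13)
g: translate: b→5 (≡-9 mod 14), so (7,-9,15)→(7,5,13)
g: reduced (well bottom): (7,5,13) with a≤c, −a<b≤a
reduced forms (-7, -5, -13) vs (7, 5, 13) ⇒ inequivalent

no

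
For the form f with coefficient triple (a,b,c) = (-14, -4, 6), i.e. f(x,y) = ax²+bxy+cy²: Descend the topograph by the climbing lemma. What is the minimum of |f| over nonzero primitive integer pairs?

descent: ρ → (6,16,-4)  [lands on river]
river: ρ → (-4,16,6)
river: ρ → (6,8,-12)
river: ρ → (-12,16,2)
river: ρ → (2,16,-12)
river: ρ → (-12,8,6)
closes: descent 1, river 6
min |a| on river = 2

2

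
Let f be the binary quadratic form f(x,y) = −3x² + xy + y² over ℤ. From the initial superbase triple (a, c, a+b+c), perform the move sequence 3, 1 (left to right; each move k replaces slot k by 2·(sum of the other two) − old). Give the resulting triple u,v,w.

start (-3,1,-1) = (f(1,0),f(0,1),f(1,1))
replace slot 3: 2·((-3)+1) − (-1) = -3 → (-3,1,-3)
replace slot 1: 2·(1+(-3)) − (-3) = -1 → (-1,1,-3)

-1,1,-3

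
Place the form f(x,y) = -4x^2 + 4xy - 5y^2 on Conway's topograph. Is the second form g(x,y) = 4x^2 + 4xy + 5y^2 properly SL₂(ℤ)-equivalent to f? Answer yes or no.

D₁ = -64, D₂ = -64
f is negative-definite; reduce −f:
−f: translate: b→4 (≡-4 mod 8), so (4,-4,5)→(4,4,5)
−f: reduced (well bottom): (4,4,5) with a≤c, −a<b≤a
flip sign back: reduced form of f is (-4,-4,-5)
g: reduced (well bottom): (4,4,5) with a≤c, −a<b≤a
reduced forms (-4, -4, -5) vs (4, 4, 5) ⇒ inequivalent

no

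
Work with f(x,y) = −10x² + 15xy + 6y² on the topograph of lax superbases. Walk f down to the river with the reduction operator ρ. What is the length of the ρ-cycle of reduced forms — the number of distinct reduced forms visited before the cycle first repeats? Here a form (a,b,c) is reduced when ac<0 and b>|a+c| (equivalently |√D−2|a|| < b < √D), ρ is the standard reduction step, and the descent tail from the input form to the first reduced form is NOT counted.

D = 465, ⌊√D⌋ = 21
river: ρ → (6,21,-1)
river: ρ → (-1,21,6)
river: ρ → (6,15,-10)
river: ρ → (-10,5,11)
river: ρ → (11,17,-4)
river: ρ → (-4,15,15)
river: ρ → (15,15,-4)
river: ρ → (-4,17,11)
river: ρ → (11,5,-10)
river: ρ → (-10,15,6)
ρ-cycle length = 10 (tail of 0 descent steps not counted)

10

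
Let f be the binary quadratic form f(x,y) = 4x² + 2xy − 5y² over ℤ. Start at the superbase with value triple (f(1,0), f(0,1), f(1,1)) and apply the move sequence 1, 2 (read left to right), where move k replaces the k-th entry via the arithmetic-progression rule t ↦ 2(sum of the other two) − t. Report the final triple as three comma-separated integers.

start (4,-5,1) = (f(1,0),f(0,1),f(1,1))
replace slot 1: 2·((-5)+1) − 4 = -12 → (-12,-5,1)
replace slot 2: 2·((-12)+1) − (-5) = -17 → (-12,-17,1)

-12,-17,1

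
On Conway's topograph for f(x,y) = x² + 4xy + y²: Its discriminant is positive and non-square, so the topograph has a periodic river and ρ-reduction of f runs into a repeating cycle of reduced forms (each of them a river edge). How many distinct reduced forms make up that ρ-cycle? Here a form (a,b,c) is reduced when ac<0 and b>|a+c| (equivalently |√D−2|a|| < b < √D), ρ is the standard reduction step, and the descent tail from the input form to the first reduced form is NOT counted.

D = 12, ⌊√D⌋ = 3
descent: ρ → (1,2,-2)  [lands on river]
river: ρ → (-2,2,1)
ρ-cycle length = 2 (tail of 1 descent step not counted)

2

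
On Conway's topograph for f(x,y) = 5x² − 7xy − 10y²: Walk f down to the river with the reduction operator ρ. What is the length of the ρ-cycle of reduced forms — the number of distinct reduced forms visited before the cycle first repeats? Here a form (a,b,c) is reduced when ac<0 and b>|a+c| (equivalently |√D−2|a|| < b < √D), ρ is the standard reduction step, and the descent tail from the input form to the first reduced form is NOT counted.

D = 249, ⌊√D⌋ = 15
descent: ρ → (-10,7,5)  [lands on river]
river: ρ → (5,13,-4)
river: ρ → (-4,11,8)
river: ρ → (8,5,-7)
river: ρ → (-7,9,6)
river: ρ → (6,15,-1)
river: ρ → (-1,15,6)
river: ρ → (6,9,-7)
river: ρ → (-7,5,8)
river: ρ → (8,11,-4)
river: ρ → (-4,13,5)
river: ρ → (5,7,-10)
river: ρ → (-10,13,2)
river: ρ → (2,15,-3)
river: ρ → (-3,15,2)
river: ρ → (2,13,-10)
ρ-cycle length = 16 (tail of 1 descent step not counted)

16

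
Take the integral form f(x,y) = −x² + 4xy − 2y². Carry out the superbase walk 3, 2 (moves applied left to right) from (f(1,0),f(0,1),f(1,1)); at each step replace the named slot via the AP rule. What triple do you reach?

start (-1,-2,1) = (f(1,0),f(0,1),f(1,1))
replace slot 3: 2·((-1)+(-2)) − 1 = -7 → (-1,-2,-7)
replace slot 2: 2·((-1)+(-7)) − (-2) = -14 → (-1,-14,-7)

-1,-14,-7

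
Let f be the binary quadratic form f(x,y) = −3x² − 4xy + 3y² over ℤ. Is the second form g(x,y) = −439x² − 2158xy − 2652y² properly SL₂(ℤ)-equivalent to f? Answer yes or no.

D₁ = 52, D₂ = 52
river cycle of f (length 10): (3, 4, -3), (-3, 2, 4), (4, 6, -1), (-1, 6, 4), (4, 2, -3), (-3, 4, 3), (3, 2, -4), (-4, 6, 1), (1, 6, -4), (-4, 2, 3)
river cycle of g (length 10): (-3, 2, 4), (4, 6, -1), (-1, 6, 4), (4, 2, -3), (-3, 4, 3), (3, 2, -4), (-4, 6, 1), (1, 6, -4), (-4, 2, 3), (3, 4, -3)
cycles coincide ⇒ equivalent

yes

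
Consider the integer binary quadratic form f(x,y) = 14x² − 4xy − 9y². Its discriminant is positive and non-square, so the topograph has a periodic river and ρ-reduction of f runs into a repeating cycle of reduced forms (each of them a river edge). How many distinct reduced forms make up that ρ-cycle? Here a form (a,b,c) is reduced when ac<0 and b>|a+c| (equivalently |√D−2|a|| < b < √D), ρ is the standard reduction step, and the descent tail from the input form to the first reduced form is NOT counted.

D = 520, ⌊√D⌋ = 22
descent: ρ → (-9,22,1)  [lands on river]
river: ρ → (1,22,-9)
river: ρ → (-9,14,9)
river: ρ → (9,22,-1)
river: ρ → (-1,22,9)
river: ρ → (9,14,-9)
ρ-cycle length = 6 (tail of 1 descent step not counted)

6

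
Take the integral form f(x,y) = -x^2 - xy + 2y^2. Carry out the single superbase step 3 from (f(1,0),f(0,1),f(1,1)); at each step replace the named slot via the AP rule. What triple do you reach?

start (-1,2,0) = (f(1,0),f(0,1),f(1,1))
replace slot 3: 2·((-1)+2) − 0 = 2 → (-1,2,2)

-1,2,2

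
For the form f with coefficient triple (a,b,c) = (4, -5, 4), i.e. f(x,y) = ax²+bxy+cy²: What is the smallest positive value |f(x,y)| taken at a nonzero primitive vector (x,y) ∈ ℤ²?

translate: b→3 (≡-5 mod 8), so (4,-5,4)→(4,3,3)
flip: (4,3,3)→(3,-3,4)
translate: b→3 (≡-3 mod 6), so (3,-3,4)→(3,3,4)
reduced (well bottom): (3,3,4) with a≤c, −a<b≤a
well minimum = a = 3

3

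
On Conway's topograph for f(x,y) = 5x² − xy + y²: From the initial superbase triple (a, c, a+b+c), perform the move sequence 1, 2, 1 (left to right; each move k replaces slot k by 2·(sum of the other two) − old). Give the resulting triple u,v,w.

start (5,1,5) = (f(1,0),f(0,1),f(1,1))
replace slot 1: 2·(1+5) − 5 = 7 → (7,1,5)
replace slot 2: 2·(7+5) − 1 = 23 → (7,23,5)
replace slot 1: 2·(23+5) − 7 = 49 → (49,23,5)

49,23,5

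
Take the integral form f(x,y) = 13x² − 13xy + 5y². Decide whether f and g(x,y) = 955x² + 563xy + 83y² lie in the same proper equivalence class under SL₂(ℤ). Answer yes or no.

D₁ = -91, D₂ = -91
f: translate: b→13 (≡-13 mod 26), so (13,-13,5)→(13,13,5)
f: flip: (13,13,5)→(5,-13,13)
f: translate: b→-3 (≡-13 mod 10), so (5,-13,13)→(5,-3,5)
f: flip: (5,-3,5)→(5,3,5)
f: reduced (well bottom): (5,3,5) with a≤c, −a<b≤a
g: flip: (955,563,83)→(83,-563,955)
g: translate: b→-65 (≡-563 mod 166), so (83,-563,955)→(83,-65,13)
g: flip: (83,-65,13)→(13,65,83)
g: translate: b→13 (≡65 mod 26), so (13,65,83)→(13,13,5)
g: flip: (13,13,5)→(5,-13,13)
g: translate: b→-3 (≡-13 mod 10), so (5,-13,13)→(5,-3,5)
g: flip: (5,-3,5)→(5,3,5)
g: reduced (well bottom): (5,3,5) with a≤c, −a<b≤a
reduced forms (5, 3, 5) vs (5, 3, 5) ⇒ equivalent

yes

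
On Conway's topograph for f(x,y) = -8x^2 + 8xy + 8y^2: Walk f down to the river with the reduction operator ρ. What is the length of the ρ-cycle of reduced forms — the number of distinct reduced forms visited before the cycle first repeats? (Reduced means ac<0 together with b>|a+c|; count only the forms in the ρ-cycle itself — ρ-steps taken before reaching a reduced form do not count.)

D = 320, ⌊√D⌋ = 17
river: ρ → (8,8,-8)
river: ρ → (-8,8,8)
ρ-cycle length = 2 (tail of 0 descent steps not counted)

2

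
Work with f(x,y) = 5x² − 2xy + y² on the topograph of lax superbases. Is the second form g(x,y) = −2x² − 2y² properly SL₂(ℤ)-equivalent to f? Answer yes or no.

D₁ = -16, D₂ = -16
f: flip: (5,-2,1)→(1,2,5)
f: translate: b→0 (≡2 mod 2), so (1,2,5)→(1,0,4)
f: reduced (well bottom): (1,0,4) with a≤c, −a<b≤a
g is negative-definite; reduce −g:
−g: reduced (well bottom): (2,0,2) with a≤c, −a<b≤a
flip sign back: reduced form of g is (-2,0,-2)
reduced forms (1, 0, 4) vs (-2, 0, -2) ⇒ inequivalent

no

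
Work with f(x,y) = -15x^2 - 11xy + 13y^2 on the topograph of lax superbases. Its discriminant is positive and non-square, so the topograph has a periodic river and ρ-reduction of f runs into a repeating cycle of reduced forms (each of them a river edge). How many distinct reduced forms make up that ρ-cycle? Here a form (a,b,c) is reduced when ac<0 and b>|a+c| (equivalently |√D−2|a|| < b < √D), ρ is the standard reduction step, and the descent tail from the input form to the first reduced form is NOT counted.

D = 901, ⌊√D⌋ = 30
descent: ρ → (13,11,-15)  [lands on river]
river: ρ → (-15,19,9)
river: ρ → (9,17,-17)
river: ρ → (-17,17,9)
river: ρ → (9,19,-15)
river: ρ → (-15,11,13)
river: ρ → (13,15,-13)
river: ρ → (-13,11,15)
river: ρ → (15,19,-9)
river: ρ → (-9,17,17)
river: ρ → (17,17,-9)
river: ρ → (-9,19,15)
river: ρ → (15,11,-13)
river: ρ → (-13,15,13)
ρ-cycle length = 14 (tail of 1 descent step not counted)

14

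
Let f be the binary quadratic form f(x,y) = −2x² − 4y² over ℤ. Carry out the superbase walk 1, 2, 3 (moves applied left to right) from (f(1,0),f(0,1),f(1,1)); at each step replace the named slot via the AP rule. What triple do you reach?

start (-2,-4,-6) = (f(1,0),f(0,1),f(1,1))
replace slot 1: 2·((-4)+(-6)) − (-2) = -18 → (-18,-4,-6)
replace slot 2: 2·((-18)+(-6)) − (-4) = -44 → (-18,-44,-6)
replace slot 3: 2·((-18)+(-44)) − (-6) = -118 → (-18,-44,-118)

-18,-44,-118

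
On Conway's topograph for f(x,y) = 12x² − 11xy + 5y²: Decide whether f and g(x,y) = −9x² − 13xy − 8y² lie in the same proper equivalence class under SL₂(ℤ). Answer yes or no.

D₁ = -119, D₂ = -119
f: flip: (12,-11,5)→(5,11,12)
f: translate: b→1 (≡11 mod 10), so (5,11,12)→(5,1,6)
f: reduced (well bottom): (5,1,6) with a≤c, −a<b≤a
g is negative-definite; reduce −g:
−g: translate: b→-5 (≡13 mod 18), so (9,13,8)→(9,-5,4)
−g: flip: (9,-5,4)→(4,5,9)
−g: translate: b→-3 (≡5 mod 8), so (4,5,9)→(4,-3,8)
−g: reduced (well bottom): (4,-3,8) with a≤c, −a<b≤a
flip sign back: reduced form of g is (-4,3,-8)
reduced forms (5, 1, 6) vs (-4, 3, -8) ⇒ inequivalent

no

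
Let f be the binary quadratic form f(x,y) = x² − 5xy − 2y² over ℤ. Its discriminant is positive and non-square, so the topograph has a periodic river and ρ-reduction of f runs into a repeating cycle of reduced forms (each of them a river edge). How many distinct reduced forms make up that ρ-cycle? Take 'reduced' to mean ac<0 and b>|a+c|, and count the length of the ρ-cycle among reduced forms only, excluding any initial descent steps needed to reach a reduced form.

D = 33, ⌊√D⌋ = 5
descent: ρ → (-2,5,1)  [lands on river]
river: ρ → (1,5,-2)
river: ρ → (-2,3,3)
river: ρ → (3,3,-2)
ρ-cycle length = 4 (tail of 1 descent step not counted)

4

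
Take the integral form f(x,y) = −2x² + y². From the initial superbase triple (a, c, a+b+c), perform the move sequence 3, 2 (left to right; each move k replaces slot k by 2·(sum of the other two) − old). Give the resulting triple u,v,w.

start (-2,1,-1) = (f(1,0),f(0,1),f(1,1))
replace slot 3: 2·((-2)+1) − (-1) = -1 → (-2,1,-1)
replace slot 2: 2·((-2)+(-1)) − 1 = -7 → (-2,-7,-1)

-2,-7,-1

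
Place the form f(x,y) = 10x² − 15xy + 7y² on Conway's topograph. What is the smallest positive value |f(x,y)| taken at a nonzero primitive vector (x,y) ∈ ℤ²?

translate: b→5 (≡-15 mod 20), so (10,-15,7)→(10,5,2)
flip: (10,5,2)→(2,-5,10)
translate: b→-1 (≡-5 mod 4), so (2,-5,10)→(2,-1,7)
reduced (well bottom): (2,-1,7) with a≤c, −a<b≤a
well minimum = a = 2

2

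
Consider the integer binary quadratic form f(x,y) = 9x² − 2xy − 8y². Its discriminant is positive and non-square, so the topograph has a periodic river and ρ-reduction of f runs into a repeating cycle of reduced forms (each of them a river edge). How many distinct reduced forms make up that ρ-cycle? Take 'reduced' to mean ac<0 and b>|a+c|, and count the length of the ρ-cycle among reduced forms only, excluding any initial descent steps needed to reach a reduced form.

D = 292, ⌊√D⌋ = 17
descent: ρ → (-8,2,9)  [lands on river]
river: ρ → (9,16,-1)
river: ρ → (-1,16,9)
river: ρ → (9,2,-8)
river: ρ → (-8,14,3)
river: ρ → (3,16,-3)
river: ρ → (-3,14,8)
river: ρ → (8,2,-9)
river: ρ → (-9,16,1)
river: ρ → (1,16,-9)
river: ρ → (-9,2,8)
river: ρ → (8,14,-3)
river: ρ → (-3,16,3)
river: ρ → (3,14,-8)
ρ-cycle length = 14 (tail of 1 descent step not counted)

14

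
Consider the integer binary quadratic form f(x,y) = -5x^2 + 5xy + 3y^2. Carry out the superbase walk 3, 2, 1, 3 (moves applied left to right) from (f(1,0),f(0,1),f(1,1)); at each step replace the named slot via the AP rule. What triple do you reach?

start (-5,3,3) = (f(1,0),f(0,1),f(1,1))
replace slot 3: 2·((-5)+3) − 3 = -7 → (-5,3,-7)
replace slot 2: 2·((-5)+(-7)) − 3 = -27 → (-5,-27,-7)
replace slot 1: 2·((-27)+(-7)) − (-5) = -63 → (-63,-27,-7)
replace slot 3: 2·((-63)+(-27)) − (-7) = -173 → (-63,-27,-173)

-63,-27,-173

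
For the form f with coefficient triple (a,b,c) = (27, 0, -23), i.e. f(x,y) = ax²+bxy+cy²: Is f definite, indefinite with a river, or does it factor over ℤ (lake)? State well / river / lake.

D = b²−4ac = 0² − 4·27·(-23) = 2484
D > 0 non-square ⇒ indefinite ⇒ periodic river

river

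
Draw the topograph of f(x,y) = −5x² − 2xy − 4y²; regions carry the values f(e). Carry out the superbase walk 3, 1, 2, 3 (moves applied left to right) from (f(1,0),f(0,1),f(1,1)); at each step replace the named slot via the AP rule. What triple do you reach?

start (-5,-4,-11) = (f(1,0),f(0,1),f(1,1))
replace slot 3: 2·((-5)+(-4)) − (-11) = -7 → (-5,-4,-7)
replace slot 1: 2·((-4)+(-7)) − (-5) = -17 → (-17,-4,-7)
replace slot 2: 2·((-17)+(-7)) − (-4) = -44 → (-17,-44,-7)
replace slot 3: 2·((-17)+(-44)) − (-7) = -115 → (-17,-44,-115)

-17,-44,-115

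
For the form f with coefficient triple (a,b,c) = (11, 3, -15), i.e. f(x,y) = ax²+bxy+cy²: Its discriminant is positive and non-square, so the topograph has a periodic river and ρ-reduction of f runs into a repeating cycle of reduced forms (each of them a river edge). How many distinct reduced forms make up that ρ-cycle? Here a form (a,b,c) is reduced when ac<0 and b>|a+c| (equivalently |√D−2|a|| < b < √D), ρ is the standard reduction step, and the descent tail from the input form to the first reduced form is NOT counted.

D = 669, ⌊√D⌋ = 25
descent: ρ → (-15,-3,11)
descent: ρ → (11,25,-1)  [lands on river]
river: ρ → (-1,25,11)
river: ρ → (11,19,-7)
river: ρ → (-7,23,5)
river: ρ → (5,17,-19)
river: ρ → (-19,21,3)
river: ρ → (3,21,-19)
river: ρ → (-19,17,5)
river: ρ → (5,23,-7)
river: ρ → (-7,19,11)
ρ-cycle length = 10 (tail of 2 descent steps not counted)

10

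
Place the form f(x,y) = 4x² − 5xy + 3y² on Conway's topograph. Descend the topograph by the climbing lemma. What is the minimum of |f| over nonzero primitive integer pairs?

translate: b→3 (≡-5 mod 8), so (4,-5,3)→(4,3,2)
flip: (4,3,2)→(2,-3,4)
translate: b→1 (≡-3 mod 4), so (2,-3,4)→(2,1,3)
reduced (well bottom): (2,1,3) with a≤c, −a<b≤a
well minimum = a = 2

2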